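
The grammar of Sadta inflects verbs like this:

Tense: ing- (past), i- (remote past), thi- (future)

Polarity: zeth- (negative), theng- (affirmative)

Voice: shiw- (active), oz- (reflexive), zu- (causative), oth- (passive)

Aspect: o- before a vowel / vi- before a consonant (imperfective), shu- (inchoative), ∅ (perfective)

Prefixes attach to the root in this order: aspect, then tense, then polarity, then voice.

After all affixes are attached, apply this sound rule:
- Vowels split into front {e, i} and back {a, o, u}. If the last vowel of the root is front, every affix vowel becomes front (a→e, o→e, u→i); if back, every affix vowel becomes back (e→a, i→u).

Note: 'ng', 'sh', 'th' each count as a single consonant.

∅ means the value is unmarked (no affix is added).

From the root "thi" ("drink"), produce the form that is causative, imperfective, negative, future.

zizeththivithi

Attach aspect imperfective vi- (before consonant 'th') → vithi.
Attach tense future thi- → thivithi.
Attach polarity negative zeth- → zeththivithi.
Attach voice causative zu- → zuzeththivithi.
Apply vowel harmony: zuzeththivithi → zizeththivithi.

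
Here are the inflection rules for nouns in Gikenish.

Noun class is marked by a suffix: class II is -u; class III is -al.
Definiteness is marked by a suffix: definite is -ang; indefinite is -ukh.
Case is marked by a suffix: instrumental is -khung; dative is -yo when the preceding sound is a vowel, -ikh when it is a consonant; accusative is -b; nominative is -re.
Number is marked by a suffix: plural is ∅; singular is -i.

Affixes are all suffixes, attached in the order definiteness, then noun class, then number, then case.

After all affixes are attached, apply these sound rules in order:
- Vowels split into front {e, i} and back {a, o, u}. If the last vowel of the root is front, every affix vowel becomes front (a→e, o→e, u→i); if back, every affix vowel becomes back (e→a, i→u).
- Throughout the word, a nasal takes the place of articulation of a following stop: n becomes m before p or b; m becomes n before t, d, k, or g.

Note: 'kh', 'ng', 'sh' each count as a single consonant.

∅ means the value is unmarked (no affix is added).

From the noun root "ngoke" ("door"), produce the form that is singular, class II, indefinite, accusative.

ngokeikhiib

Attach definiteness indefinite -ukh → ngokeukh.
Attach noun class class II -u → ngokeukhu.
Attach number singular -i → ngokeukhui.
Attach case accusative -b → ngokeukhuib.
Apply vowel harmony: ngokeukhuib → ngokeikhiib.
Nasal assimilation: no change.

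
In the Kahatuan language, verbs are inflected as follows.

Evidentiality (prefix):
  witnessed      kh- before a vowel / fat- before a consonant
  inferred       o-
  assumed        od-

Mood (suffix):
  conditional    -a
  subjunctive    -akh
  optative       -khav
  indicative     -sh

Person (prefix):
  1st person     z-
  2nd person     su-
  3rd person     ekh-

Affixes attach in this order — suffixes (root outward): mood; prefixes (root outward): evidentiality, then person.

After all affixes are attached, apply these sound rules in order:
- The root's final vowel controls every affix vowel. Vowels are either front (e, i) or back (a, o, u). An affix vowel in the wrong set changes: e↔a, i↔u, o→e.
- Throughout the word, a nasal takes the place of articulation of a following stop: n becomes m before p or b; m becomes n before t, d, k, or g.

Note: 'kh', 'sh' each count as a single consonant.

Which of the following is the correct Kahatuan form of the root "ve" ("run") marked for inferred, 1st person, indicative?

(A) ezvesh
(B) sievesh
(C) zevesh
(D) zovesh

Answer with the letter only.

C

Attach mood indicative -sh → vesh.
Attach evidentiality inferred o- → ovesh.
Attach person 1st person z- → zovesh.
Apply vowel harmony: zovesh → zevesh.
Nasal assimilation: no change.
So the correct form is zevesh, option (C).
(B) sievesh is wrong: it uses 2nd person instead of 1st person for person.
(D) zovesh is wrong: it fails to apply the sound rule(s).
(A) ezvesh is wrong: it has the affixes in the wrong order.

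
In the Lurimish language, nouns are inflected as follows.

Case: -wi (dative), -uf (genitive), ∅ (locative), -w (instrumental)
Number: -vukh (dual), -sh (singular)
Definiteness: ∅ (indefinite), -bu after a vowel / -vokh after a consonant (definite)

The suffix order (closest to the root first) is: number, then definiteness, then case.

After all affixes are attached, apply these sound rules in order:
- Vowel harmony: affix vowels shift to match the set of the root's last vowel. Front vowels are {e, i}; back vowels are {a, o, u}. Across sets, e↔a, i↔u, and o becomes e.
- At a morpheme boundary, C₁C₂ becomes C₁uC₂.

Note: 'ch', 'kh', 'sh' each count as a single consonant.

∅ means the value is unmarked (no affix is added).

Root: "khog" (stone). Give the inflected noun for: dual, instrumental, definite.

khoguvukhuvokhuw

Attach number dual -vukh → khogvukh.
Attach definiteness definite -vokh (after consonant 'kh') → khogvukhvokh.
Attach case instrumental -w → khogvukhvokhw.
Vowel harmony: no change.
Apply epenthesis: khogvukhvokhw → khoguvukhuvokhuw.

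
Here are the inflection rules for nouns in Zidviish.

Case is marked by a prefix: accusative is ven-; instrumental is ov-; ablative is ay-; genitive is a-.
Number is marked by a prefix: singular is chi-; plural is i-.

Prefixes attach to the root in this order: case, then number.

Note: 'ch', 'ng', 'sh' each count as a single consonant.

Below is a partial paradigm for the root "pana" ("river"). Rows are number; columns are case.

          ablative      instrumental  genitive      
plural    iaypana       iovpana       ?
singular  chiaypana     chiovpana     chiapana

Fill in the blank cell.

Attach case genitive a- → apana.
Attach number plural i- → iapana.

iapana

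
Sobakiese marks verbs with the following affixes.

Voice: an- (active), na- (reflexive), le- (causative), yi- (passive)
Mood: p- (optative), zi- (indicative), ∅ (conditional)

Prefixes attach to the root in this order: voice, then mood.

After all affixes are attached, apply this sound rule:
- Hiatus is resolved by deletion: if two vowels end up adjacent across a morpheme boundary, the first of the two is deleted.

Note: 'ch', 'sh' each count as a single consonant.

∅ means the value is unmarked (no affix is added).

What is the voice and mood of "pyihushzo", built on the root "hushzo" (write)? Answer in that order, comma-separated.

passive, optative

Segment: p-yi-hushzo.
voice: yi- → passive.
mood: p- → optative.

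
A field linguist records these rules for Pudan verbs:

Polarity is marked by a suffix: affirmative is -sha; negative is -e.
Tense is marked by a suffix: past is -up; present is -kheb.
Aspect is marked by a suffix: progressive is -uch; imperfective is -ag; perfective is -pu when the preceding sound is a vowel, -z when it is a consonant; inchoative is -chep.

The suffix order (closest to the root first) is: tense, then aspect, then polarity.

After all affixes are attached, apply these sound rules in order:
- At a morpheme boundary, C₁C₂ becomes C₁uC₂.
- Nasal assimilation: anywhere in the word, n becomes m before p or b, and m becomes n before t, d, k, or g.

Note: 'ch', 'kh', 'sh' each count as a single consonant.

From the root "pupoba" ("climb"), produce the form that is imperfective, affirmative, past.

pupobaupagusha

Attach tense past -up → pupobaup.
Attach aspect imperfective -ag → pupobaupag.
Attach polarity affirmative -sha → pupobaupagsha.
Apply epenthesis: pupobaupagsha → pupobaupagusha.
Nasal assimilation: no change.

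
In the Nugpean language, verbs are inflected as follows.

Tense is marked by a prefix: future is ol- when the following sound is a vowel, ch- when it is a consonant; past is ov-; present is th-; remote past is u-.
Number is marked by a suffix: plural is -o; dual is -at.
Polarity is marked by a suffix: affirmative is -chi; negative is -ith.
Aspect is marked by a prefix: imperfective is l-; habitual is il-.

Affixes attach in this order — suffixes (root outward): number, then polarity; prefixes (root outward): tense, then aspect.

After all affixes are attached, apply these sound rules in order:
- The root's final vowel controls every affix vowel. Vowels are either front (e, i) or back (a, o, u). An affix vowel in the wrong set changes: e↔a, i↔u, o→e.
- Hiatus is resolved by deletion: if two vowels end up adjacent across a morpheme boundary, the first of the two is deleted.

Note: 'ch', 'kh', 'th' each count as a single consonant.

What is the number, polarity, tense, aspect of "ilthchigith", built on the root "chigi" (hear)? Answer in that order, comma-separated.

Segment: il-th-chigi-o-ith.
number: -o → plural.
polarity: -ith → negative.
tense: th- → present.
aspect: il- → habitual.

plural, negative, present, habitual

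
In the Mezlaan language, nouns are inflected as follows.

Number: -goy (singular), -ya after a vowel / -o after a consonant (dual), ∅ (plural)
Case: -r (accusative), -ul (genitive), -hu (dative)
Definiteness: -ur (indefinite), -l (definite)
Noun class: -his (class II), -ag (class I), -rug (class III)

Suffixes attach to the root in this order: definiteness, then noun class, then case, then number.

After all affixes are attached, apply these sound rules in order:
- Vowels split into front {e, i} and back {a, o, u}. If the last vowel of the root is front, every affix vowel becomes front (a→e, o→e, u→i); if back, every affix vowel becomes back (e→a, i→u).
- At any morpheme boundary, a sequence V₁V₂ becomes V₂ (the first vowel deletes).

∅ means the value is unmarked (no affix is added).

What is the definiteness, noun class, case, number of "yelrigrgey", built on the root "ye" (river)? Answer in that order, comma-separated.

definite, class III, accusative, singular

Segment: ye-l-rug-r-goy.
definiteness: -l → definite.
noun class: -rug → class III.
case: -r → accusative.
number: -goy → singular.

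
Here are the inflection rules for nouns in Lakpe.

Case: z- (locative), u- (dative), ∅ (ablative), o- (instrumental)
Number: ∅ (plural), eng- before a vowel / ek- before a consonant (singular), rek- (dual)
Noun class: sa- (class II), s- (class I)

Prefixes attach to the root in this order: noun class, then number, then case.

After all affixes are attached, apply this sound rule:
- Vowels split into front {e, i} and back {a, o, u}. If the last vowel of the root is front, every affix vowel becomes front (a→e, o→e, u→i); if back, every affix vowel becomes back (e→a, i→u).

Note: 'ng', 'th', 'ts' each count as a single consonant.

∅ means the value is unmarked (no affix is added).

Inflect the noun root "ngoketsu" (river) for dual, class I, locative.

Attach noun class class I s- → sngoketsu.
Attach number dual rek- → reksngoketsu.
Attach case locative z- → zreksngoketsu.
Apply vowel harmony: zreksngoketsu → zraksngoketsu.

zraksngoketsu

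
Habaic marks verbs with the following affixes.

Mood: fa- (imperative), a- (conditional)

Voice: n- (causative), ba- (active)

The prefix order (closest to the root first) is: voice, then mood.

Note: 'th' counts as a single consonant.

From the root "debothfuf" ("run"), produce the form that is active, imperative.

fabadebothfuf

Attach voice active ba- → badebothfuf.
Attach mood imperative fa- → fabadebothfuf.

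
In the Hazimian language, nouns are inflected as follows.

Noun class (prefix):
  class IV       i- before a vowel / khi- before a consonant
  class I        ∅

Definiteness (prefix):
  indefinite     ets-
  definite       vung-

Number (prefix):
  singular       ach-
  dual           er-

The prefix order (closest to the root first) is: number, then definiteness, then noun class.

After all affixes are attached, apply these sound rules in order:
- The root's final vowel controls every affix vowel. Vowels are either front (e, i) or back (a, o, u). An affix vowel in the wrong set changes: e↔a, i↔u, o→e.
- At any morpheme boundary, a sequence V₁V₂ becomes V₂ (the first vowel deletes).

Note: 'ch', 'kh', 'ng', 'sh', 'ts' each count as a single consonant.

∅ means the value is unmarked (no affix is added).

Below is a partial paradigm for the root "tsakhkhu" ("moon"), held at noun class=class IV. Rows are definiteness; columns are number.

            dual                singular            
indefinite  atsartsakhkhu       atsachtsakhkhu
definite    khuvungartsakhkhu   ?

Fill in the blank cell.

Attach number singular ach- → achtsakhkhu.
Attach definiteness definite vung- → vungachtsakhkhu.
Attach noun class class IV khi- (before consonant 'v') → khivungachtsakhkhu.
Apply vowel harmony: khivungachtsakhkhu → khuvungachtsakhkhu.
Vowel deletion: no change.

khuvungachtsakhkhu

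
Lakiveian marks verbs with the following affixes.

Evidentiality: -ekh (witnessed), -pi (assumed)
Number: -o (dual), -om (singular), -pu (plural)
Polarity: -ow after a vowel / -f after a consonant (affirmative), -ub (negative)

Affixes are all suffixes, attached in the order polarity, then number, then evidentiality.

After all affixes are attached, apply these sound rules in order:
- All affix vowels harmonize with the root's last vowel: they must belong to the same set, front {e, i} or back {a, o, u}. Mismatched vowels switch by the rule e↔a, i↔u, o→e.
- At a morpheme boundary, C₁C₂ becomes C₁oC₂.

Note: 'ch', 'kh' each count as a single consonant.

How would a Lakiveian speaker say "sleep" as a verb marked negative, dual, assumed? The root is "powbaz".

Attach polarity negative -ub → powbazub.
Attach number dual -o → powbazubo.
Attach evidentiality assumed -pi → powbazubopi.
Apply vowel harmony: powbazubopi → powbazubopu.
Epenthesis: no change.

powbazubopu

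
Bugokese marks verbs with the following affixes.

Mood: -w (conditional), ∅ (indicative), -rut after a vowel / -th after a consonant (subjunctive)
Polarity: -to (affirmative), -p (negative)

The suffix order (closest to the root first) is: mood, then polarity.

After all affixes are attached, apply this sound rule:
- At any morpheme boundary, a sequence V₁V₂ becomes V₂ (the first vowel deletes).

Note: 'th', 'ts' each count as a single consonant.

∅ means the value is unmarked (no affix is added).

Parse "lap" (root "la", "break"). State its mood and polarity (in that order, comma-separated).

indicative, negative

Segment: la-p.
mood: ∅ → indicative.
polarity: -p → negative.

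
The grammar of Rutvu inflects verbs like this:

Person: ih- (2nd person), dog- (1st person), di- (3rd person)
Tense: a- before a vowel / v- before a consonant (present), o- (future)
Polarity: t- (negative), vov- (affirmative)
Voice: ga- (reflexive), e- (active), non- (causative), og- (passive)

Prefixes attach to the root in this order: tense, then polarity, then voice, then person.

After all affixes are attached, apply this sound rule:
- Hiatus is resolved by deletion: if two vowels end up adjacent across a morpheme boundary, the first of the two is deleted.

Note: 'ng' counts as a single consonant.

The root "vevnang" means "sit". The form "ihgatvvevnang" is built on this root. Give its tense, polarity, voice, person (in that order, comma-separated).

Segment: ih-ga-t-v-vevnang.
tense: a/v- → present.
polarity: t- → negative.
voice: ga- → reflexive.
person: ih- → 2nd person.

present, negative, reflexive, 2nd person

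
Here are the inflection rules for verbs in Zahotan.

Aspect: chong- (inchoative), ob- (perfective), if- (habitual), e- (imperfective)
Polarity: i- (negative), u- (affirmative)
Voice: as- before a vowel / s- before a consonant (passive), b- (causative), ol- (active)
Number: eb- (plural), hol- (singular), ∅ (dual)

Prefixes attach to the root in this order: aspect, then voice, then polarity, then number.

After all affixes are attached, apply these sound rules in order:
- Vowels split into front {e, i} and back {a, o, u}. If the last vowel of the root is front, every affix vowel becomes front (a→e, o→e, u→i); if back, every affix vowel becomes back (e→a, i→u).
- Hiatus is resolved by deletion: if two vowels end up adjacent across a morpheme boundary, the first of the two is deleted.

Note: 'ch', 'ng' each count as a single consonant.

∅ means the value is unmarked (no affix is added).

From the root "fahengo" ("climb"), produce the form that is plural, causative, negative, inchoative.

Attach aspect inchoative chong- → chongfahengo.
Attach voice causative b- → bchongfahengo.
Attach polarity negative i- → ibchongfahengo.
Attach number plural eb- → ebibchongfahengo.
Apply vowel harmony: ebibchongfahengo → abubchongfahengo.
Vowel deletion: no change.

abubchongfahengo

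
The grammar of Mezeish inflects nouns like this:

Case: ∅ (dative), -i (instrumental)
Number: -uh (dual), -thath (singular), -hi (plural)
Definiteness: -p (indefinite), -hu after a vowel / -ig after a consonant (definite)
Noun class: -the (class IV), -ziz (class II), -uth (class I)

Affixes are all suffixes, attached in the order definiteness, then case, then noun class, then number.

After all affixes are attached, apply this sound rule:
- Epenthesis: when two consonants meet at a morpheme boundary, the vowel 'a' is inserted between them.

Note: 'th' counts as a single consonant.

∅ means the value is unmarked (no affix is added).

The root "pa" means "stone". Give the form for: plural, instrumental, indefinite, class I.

Attach definiteness indefinite -p → pap.
Attach case instrumental -i → papi.
Attach noun class class I -uth → papiuth.
Attach number plural -hi → papiuthhi.
Apply epenthesis: papiuthhi → papiuthahi.

papiuthahi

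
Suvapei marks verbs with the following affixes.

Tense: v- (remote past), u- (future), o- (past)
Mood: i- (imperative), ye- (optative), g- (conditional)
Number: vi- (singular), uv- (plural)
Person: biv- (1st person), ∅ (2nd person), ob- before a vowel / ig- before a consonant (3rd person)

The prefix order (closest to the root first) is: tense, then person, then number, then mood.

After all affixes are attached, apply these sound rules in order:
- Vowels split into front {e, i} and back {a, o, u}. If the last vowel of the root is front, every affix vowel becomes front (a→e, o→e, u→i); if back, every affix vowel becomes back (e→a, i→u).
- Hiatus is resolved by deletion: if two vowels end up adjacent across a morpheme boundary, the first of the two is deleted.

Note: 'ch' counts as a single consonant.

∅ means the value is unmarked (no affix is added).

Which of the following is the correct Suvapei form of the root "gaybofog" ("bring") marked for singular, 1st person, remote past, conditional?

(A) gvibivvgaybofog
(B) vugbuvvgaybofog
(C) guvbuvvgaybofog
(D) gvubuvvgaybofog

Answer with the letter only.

Attach tense remote past v- → vgaybofog.
Attach person 1st person biv- → bivvgaybofog.
Attach number singular vi- → vibivvgaybofog.
Attach mood conditional g- → gvibivvgaybofog.
Apply vowel harmony: gvibivvgaybofog → gvubuvvgaybofog.
Vowel deletion: no change.
So the correct form is gvubuvvgaybofog, option (D).
(A) gvibivvgaybofog is wrong: it fails to apply the sound rule(s).
(B) vugbuvvgaybofog is wrong: it has the affixes in the wrong order.
(C) guvbuvvgaybofog is wrong: it uses plural instead of singular for number.

D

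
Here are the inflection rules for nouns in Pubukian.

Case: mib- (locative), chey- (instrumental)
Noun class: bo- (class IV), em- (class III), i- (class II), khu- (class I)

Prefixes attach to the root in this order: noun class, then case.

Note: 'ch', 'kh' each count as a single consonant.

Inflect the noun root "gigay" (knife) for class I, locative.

mibkhugigay

Attach noun class class I khu- → khugigay.
Attach case locative mib- → mibkhugigay.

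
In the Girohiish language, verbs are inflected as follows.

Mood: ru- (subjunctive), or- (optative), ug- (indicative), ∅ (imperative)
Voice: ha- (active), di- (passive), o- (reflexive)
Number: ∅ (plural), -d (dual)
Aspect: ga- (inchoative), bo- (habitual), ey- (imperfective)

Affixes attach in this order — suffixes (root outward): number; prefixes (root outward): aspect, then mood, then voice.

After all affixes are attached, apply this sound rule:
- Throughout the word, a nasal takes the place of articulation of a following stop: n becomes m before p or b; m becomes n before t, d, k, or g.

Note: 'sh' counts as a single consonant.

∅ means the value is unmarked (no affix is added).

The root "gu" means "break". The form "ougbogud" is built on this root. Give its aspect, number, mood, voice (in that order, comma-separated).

habitual, dual, indicative, reflexive

Segment: o-ug-bo-gu-d.
aspect: bo- → habitual.
number: -d → dual.
mood: ug- → indicative.
voice: o- → reflexive.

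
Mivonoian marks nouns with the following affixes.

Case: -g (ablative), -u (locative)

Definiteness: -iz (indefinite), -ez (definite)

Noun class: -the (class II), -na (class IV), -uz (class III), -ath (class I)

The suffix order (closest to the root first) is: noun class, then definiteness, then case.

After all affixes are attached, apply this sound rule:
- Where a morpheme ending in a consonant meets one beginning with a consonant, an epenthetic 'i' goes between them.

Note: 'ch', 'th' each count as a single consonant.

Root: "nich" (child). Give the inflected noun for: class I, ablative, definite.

nichathezig

Attach noun class class I -ath → nichath.
Attach definiteness definite -ez → nichathez.
Attach case ablative -g → nichathezg.
Apply epenthesis: nichathezg → nichathezig.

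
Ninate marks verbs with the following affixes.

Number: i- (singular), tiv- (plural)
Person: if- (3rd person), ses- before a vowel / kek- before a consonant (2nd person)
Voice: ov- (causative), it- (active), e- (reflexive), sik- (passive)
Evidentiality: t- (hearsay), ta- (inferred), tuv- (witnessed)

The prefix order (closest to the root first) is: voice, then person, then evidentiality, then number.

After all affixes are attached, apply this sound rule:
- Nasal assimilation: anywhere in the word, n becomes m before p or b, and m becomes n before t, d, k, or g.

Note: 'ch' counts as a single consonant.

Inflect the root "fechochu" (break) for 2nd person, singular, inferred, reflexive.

itasesefechochu

Attach voice reflexive e- → efechochu.
Attach person 2nd person ses- (before vowel 'e') → sesefechochu.
Attach evidentiality inferred ta- → tasesefechochu.
Attach number singular i- → itasesefechochu.
Nasal assimilation: no change.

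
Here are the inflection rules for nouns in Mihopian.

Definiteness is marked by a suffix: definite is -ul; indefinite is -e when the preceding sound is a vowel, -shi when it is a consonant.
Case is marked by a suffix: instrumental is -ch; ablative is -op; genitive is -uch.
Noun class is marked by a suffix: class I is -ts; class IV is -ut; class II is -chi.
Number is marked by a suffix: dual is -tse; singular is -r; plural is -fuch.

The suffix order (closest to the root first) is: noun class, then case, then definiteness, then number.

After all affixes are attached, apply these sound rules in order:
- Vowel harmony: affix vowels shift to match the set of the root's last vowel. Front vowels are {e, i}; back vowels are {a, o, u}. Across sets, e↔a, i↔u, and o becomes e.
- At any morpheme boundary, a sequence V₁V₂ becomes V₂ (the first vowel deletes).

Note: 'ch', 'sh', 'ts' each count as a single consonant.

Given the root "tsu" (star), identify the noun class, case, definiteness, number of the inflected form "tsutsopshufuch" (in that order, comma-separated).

Segment: tsu-ts-op-shi-fuch.
noun class: -ts → class I.
case: -op → ablative.
definiteness: -e/shi → indefinite.
number: -fuch → plural.

class I, ablative, indefinite, plural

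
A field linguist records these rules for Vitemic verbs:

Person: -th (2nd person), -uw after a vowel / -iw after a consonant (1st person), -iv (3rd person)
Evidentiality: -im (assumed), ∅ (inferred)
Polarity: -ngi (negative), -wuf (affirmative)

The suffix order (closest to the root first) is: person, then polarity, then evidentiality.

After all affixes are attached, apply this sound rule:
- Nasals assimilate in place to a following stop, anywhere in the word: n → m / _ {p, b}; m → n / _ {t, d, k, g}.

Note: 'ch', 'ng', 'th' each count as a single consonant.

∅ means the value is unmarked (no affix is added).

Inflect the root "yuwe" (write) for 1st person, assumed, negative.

yuweuwngiim

Attach person 1st person -uw (after vowel 'e') → yuweuw.
Attach polarity negative -ngi → yuweuwngi.
Attach evidentiality assumed -im → yuweuwngiim.
Nasal assimilation: no change.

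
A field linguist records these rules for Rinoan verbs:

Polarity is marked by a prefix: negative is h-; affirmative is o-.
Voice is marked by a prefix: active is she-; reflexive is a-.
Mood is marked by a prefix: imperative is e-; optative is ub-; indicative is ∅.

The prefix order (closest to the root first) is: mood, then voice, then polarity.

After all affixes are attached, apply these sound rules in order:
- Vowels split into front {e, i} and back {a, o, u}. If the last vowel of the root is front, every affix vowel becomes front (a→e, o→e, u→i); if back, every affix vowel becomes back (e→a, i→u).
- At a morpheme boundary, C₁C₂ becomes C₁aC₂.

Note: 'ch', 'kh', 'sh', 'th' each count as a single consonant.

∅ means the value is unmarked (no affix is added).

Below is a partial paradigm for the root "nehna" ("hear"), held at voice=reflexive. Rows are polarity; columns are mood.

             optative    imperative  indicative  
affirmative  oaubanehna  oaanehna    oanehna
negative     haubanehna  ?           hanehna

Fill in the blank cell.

haanehna

Attach mood imperative e- → enehna.
Attach voice reflexive a- → aenehna.
Attach polarity negative h- → haenehna.
Apply vowel harmony: haenehna → haanehna.
Epenthesis: no change.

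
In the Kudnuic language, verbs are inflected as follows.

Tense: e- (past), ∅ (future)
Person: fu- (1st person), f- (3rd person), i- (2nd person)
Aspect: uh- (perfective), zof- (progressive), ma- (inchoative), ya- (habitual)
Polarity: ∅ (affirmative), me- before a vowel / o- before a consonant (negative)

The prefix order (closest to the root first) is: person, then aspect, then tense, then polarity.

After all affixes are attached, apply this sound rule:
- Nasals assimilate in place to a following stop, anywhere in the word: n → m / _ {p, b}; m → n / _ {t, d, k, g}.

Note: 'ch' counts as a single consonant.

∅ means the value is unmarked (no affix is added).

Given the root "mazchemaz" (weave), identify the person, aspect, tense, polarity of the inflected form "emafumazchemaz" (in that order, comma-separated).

Segment: e-ma-fu-mazchemaz.
person: fu- → 1st person.
aspect: ma- → inchoative.
tense: e- → past.
polarity: ∅ → affirmative.

1st person, inchoative, past, affirmative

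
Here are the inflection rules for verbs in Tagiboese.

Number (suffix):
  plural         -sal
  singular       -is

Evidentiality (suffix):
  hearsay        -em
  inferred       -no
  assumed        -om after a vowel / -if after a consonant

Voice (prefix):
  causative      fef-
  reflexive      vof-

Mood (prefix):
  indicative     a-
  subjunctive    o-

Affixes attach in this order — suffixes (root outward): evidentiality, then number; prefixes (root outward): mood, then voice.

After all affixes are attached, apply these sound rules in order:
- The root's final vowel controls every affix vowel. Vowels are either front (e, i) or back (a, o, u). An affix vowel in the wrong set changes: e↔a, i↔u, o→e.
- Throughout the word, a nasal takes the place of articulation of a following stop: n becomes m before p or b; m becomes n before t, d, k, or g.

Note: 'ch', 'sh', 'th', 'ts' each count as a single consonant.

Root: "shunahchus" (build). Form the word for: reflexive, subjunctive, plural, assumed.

vofoshunahchusufsal

Attach evidentiality assumed -if (after consonant 's') → shunahchusif.
Attach number plural -sal → shunahchusifsal.
Attach mood subjunctive o- → oshunahchusifsal.
Attach voice reflexive vof- → vofoshunahchusifsal.
Apply vowel harmony: vofoshunahchusifsal → vofoshunahchusufsal.
Nasal assimilation: no change.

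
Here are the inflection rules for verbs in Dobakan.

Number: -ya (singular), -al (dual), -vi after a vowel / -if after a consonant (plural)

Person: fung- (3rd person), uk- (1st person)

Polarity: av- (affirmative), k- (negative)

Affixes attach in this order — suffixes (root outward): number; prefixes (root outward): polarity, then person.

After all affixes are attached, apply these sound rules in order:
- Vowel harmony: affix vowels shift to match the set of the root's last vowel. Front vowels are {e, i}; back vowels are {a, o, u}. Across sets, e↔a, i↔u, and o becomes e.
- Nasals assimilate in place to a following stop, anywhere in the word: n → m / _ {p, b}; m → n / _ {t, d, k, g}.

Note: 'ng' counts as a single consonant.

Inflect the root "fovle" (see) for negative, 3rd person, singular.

Attach polarity negative k- → kfovle.
Attach person 3rd person fung- → fungkfovle.
Attach number singular -ya → fungkfovleya.
Apply vowel harmony: fungkfovleya → fingkfovleye.
Nasal assimilation: no change.

fingkfovleye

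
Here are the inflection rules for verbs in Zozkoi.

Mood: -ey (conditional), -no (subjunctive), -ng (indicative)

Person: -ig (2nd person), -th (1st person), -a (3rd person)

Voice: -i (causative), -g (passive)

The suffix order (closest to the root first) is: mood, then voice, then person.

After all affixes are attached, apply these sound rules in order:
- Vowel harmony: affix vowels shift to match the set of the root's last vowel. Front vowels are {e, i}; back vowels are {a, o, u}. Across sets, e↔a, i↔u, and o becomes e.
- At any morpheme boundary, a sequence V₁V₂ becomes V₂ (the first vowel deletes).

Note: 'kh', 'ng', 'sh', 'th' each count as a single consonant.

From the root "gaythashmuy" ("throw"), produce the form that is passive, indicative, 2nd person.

gaythashmuynggug

Attach mood indicative -ng → gaythashmuyng.
Attach voice passive -g → gaythashmuyngg.
Attach person 2nd person -ig → gaythashmuynggig.
Apply vowel harmony: gaythashmuynggig → gaythashmuynggug.
Vowel deletion: no change.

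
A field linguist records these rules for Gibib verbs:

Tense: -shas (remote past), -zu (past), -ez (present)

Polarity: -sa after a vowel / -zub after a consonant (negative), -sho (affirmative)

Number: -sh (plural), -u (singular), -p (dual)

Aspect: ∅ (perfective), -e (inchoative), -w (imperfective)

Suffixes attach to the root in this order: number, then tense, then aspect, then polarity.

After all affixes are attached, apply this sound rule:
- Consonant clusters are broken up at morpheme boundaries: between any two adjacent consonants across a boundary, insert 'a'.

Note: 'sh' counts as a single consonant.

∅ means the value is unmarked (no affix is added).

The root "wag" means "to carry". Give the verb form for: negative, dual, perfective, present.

Attach number dual -p → wagp.
Attach tense present -ez → wagpez.
aspect = perfective: zero marking, form stays wagpez.
Attach polarity negative -zub (after consonant 'z') → wagpezzub.
Apply epenthesis: wagpezzub → wagapezazub.

wagapezazub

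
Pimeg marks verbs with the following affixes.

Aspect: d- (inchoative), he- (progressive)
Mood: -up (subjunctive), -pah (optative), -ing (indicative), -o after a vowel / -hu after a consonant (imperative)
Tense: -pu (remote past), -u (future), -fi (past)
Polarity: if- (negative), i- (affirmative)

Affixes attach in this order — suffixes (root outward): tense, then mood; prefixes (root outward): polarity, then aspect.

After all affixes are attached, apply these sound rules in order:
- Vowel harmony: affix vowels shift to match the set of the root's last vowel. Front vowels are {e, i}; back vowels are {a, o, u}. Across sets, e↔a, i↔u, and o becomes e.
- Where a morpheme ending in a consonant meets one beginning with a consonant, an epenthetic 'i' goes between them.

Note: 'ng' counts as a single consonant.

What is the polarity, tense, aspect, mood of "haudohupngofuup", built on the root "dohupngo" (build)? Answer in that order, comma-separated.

Segment: he-i-dohupngo-fi-up.
polarity: i- → affirmative.
tense: -fi → past.
aspect: he- → progressive.
mood: -up → subjunctive.

affirmative, past, progressive, subjunctive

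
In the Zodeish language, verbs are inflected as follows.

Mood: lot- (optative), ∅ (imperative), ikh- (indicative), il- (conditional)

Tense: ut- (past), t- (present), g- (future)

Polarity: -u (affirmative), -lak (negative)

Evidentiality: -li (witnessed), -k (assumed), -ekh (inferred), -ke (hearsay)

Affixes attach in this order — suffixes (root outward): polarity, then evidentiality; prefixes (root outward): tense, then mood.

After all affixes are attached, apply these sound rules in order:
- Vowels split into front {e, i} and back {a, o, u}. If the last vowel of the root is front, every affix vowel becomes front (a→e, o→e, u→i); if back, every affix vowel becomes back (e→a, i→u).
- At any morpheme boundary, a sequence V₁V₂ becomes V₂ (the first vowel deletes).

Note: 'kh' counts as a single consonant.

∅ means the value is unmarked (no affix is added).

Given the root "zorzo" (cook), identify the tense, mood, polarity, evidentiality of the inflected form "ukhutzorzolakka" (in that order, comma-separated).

Segment: ikh-ut-zorzo-lak-ke.
tense: ut- → past.
mood: ikh- → indicative.
polarity: -lak → negative.
evidentiality: -ke → hearsay.

past, indicative, negative, hearsay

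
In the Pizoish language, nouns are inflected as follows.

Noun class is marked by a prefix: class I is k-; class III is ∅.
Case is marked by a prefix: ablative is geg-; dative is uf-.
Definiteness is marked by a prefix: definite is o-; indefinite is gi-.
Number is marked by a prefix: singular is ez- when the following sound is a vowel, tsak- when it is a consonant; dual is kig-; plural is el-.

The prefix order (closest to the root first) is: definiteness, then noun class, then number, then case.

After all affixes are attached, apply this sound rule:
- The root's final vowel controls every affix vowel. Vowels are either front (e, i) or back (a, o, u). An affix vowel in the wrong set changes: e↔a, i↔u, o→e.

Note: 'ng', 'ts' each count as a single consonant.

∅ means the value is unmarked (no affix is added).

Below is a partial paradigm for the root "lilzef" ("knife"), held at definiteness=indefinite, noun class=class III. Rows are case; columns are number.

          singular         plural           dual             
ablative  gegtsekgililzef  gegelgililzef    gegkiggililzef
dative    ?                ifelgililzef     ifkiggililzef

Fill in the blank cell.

Attach definiteness indefinite gi- → gililzef.
noun class = class III: zero marking, form stays gililzef.
Attach number singular tsak- (before consonant 'g') → tsakgililzef.
Attach case dative uf- → uftsakgililzef.
Apply vowel harmony: uftsakgililzef → iftsekgililzef.

iftsekgililzef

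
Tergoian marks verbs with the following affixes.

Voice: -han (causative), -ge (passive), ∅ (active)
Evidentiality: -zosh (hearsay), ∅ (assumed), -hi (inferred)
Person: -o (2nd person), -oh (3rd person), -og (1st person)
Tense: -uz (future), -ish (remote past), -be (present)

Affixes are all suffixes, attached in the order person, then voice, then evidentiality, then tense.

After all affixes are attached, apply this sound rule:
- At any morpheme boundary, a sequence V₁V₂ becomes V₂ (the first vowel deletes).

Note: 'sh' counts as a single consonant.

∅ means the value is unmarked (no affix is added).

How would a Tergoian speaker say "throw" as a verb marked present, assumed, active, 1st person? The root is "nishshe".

Attach person 1st person -og → nishsheog.
voice = active: zero marking, form stays nishsheog.
evidentiality = assumed: zero marking, form stays nishsheog.
Attach tense present -be → nishsheogbe.
Apply vowel deletion: nishsheogbe → nishshogbe.

nishshogbe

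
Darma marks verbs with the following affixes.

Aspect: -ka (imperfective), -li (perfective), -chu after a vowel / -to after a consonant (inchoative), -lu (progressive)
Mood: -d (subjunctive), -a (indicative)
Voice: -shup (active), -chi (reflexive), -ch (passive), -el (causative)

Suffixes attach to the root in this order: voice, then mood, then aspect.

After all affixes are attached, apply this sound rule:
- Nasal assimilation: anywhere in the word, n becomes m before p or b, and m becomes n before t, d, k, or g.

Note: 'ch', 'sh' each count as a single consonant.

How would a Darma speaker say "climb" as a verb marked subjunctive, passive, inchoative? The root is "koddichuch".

Attach voice passive -ch → koddichuchch.
Attach mood subjunctive -d → koddichuchchd.
Attach aspect inchoative -to (after consonant 'd') → koddichuchchdto.
Nasal assimilation: no change.

koddichuchchdto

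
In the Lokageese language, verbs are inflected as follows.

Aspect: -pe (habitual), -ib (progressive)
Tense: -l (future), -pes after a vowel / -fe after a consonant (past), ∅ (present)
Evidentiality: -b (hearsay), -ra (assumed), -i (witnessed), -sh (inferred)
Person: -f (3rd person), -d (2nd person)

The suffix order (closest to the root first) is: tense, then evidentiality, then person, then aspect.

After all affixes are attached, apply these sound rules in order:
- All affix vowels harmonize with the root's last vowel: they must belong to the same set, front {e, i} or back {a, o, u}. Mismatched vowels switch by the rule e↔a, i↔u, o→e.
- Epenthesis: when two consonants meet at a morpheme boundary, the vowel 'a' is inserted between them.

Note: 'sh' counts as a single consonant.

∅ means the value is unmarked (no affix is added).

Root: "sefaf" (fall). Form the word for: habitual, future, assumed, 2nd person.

Attach tense future -l → sefafl.
Attach evidentiality assumed -ra → sefaflra.
Attach person 2nd person -d → sefaflrad.
Attach aspect habitual -pe → sefaflradpe.
Apply vowel harmony: sefaflradpe → sefaflradpa.
Apply epenthesis: sefaflradpa → sefafalaradapa.

sefafalaradapa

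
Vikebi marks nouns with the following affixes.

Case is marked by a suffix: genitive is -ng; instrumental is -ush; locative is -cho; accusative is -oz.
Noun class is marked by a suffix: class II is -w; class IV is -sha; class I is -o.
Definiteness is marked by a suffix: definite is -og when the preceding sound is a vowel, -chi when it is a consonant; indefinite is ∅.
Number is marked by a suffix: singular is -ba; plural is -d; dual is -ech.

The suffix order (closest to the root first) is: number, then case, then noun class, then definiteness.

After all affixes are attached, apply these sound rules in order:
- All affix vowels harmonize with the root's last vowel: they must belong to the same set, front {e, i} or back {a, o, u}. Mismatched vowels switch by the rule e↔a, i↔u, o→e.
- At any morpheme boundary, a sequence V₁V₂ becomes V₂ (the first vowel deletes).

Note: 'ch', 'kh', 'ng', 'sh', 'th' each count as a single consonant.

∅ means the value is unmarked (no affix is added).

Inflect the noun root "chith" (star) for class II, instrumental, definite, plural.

chithdishwchi

Attach number plural -d → chithd.
Attach case instrumental -ush → chithdush.
Attach noun class class II -w → chithdushw.
Attach definiteness definite -chi (after consonant 'w') → chithdushwchi.
Apply vowel harmony: chithdushwchi → chithdishwchi.
Vowel deletion: no change.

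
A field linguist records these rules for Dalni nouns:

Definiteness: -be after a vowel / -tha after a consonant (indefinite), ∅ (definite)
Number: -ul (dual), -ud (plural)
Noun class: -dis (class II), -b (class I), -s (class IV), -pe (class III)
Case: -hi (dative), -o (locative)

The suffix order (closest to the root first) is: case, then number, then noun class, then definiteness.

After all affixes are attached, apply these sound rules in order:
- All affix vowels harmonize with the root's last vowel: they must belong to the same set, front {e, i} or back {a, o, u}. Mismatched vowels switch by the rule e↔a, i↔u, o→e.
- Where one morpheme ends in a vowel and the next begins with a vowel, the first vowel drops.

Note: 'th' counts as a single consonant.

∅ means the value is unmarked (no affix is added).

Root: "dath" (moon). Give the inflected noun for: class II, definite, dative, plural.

Attach case dative -hi → dathhi.
Attach number plural -ud → dathhiud.
Attach noun class class II -dis → dathhiuddis.
definiteness = definite: zero marking, form stays dathhiuddis.
Apply vowel harmony: dathhiuddis → dathhuuddus.
Apply vowel deletion: dathhuuddus → dathhuddus.

dathhuddus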